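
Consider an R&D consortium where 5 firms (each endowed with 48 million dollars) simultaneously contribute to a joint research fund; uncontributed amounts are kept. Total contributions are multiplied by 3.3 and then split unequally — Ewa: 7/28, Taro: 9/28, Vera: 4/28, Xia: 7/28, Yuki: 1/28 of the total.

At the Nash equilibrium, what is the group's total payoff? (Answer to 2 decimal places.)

For player j, contributing a unit is worthwhile iff 3.3 × (j's share) ≥ 1, i.e. iff j's share is at least 0.3030.
Taro alone (share 9/28) is above the threshold, contributing 48; the remaining 4 contribute 0. Total contributed: 48.
The joint research fund pays out 3.3 × 48 = 158.40 in total (split across the unequal shares, but the aggregate is all that matters for the group sum).
The 4 free-riders keep 48 each, adding 192. Group total = 192 + 158.40 = 350.40.

350.40 million dollars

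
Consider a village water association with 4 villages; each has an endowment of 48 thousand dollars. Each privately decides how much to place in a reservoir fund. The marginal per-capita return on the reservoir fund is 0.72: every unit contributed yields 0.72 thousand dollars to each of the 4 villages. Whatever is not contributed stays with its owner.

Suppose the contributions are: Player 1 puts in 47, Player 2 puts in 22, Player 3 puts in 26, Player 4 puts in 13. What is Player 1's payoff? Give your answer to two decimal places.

Total contributed: 47 + 22 + 26 + 13 = 108.
Each receives 0.72 × 108 = 77.76 from the reservoir fund.
Player 1 keeps 48 − 47 = 1, so Player 1's payoff is 1 + 77.76 = 78.76.

78.76 thousand dollars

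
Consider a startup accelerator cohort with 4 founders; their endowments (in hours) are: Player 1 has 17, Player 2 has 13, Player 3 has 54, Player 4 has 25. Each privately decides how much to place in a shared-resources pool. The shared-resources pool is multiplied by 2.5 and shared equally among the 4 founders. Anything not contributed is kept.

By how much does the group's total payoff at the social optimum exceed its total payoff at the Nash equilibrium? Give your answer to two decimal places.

The private return per contributed unit is 2.5/4 = 0.6250 < 1 for every player regardless of endowment, so the Nash equilibrium is zero contribution and the group total is Σ E_j = 17 + 13 + 54 + 25 = 109.
Each contributed unit returns 2.500 to the group, so the social optimum is full contribution by everyone: group total = 2.500 × 109 = 272.50.
Efficiency loss = (2.500 − 1) × 109 = 163.50.

163.50 hours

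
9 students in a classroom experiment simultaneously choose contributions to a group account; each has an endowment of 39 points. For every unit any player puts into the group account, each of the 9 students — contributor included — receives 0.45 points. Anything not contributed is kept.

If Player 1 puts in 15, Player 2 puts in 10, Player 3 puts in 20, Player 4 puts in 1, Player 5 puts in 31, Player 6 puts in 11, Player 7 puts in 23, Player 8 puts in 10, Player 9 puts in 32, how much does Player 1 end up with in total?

Total contributed: 15 + 10 + 20 + 1 + 31 + 11 + 23 + 10 + 32 = 153.
Each receives 0.45 × 153 = 68.85 from the group account.
Player 1 keeps 39 − 15 = 24, so Player 1's payoff is 24 + 68.85 = 92.85.

92.85 points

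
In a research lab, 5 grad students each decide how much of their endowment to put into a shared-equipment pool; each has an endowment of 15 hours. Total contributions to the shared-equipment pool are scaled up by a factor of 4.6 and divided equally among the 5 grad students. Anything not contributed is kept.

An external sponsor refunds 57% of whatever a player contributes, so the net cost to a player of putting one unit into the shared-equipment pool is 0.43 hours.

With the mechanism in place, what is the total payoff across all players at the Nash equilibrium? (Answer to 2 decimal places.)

387.75 hours

The effective private return per unit is now (4.6/5) / 0.43 = 2.1395 > 1, so every player's dominant strategy flips to full contribution.
At the Nash equilibrium everyone contributes 15. Group total payoff = 5 × (15 × 0.57 + 4.6 × 15) = 387.75.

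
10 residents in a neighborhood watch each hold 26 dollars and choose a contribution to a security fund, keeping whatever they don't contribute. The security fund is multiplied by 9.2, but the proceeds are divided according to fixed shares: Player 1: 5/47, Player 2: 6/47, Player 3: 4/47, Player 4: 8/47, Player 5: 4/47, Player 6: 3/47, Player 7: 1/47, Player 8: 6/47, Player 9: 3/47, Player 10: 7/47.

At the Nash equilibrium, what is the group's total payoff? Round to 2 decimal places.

A player with share s gets back 9.2·s per unit contributed, so full contribution is dominant for anyone with s > 1/9.2 = 0.1087 and zero contribution is dominant for anyone below.
The shares above 0.1087 belong to Player 2, Player 4, Player 8 and Player 10, contributing 26 each; the remaining 6 contribute 0. Total contributed: 104.
The security fund pays out 9.2 × 104 = 956.80 in total (split across the unequal shares, but the aggregate is all that matters for the group sum).
The 6 free-riders keep 26 each, adding 156. Group total = 156 + 956.80 = 1112.80.

1112.80 dollars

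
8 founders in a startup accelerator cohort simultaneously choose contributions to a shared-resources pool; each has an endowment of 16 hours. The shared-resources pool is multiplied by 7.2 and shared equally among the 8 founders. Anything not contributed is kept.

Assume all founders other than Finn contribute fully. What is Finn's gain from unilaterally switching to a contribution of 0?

Switching from a contribution of 16 to 0 lets Finn keep an extra 16 hours, but lowers the shared-resources pool by 16, which costs Finn their own share of that drop: 7.2/8 × 16 = 14.40.
Net gain = 16 − 14.40 = 1.60. The private return per contributed unit (0.9000) is below 1, so free-riding is indeed the best response regardless of what the others do.

1.60 hours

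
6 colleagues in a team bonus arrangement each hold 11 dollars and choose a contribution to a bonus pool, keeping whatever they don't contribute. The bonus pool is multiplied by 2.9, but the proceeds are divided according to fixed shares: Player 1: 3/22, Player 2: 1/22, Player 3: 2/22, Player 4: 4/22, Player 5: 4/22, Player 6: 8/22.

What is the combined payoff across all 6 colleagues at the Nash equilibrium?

86.90 dollars

For player j, contributing a unit is worthwhile iff 2.9 × (j's share) ≥ 1, i.e. iff j's share is at least 0.3448.
Player 6 alone (share 8/22) is above the threshold, contributing 11; the remaining 5 contribute 0. Total contributed: 11.
The bonus pool pays out 2.9 × 11 = 31.90 in total (split across the unequal shares, but the aggregate is all that matters for the group sum).
The 5 free-riders keep 11 each, adding 55. Group total = 55 + 31.90 = 86.90.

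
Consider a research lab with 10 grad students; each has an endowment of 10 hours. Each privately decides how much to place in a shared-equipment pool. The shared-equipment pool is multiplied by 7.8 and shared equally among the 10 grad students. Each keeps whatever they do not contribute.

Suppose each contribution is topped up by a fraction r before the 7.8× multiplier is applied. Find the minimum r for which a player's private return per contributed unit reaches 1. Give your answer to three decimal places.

0.282

With matching at rate r, one contributed unit becomes (1 + r) in the shared-equipment pool and returns 7.8 × (1 + r) / 10 to the contributor.
Setting this equal to 1: 1 + r = 10/7.8 = 1.2821.
So the minimum matching rate is r = 1.2821 − 1 = 0.282.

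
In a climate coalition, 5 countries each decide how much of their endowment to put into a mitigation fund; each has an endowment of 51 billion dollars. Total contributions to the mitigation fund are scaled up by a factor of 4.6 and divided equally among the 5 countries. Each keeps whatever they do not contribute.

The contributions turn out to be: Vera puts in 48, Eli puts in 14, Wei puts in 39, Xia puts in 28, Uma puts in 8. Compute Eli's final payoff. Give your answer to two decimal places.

Total contributed: 48 + 14 + 39 + 28 + 8 = 137.
Each receives 4.6 × 137 / 5 = 126.04 from the mitigation fund.
Eli keeps 51 − 14 = 37, so Eli's payoff is 37 + 126.04 = 163.04.

163.04 billion dollars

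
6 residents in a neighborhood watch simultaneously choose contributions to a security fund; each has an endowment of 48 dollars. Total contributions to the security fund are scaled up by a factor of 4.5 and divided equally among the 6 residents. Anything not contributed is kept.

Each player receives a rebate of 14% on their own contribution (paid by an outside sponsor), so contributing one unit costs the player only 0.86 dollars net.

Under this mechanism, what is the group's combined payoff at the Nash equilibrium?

With the mechanism, a contributed unit returns (4.5/6) / 0.86 = 0.8721 per unit of net cost — still below 1 — so contributing 0 remains dominant for every player.
Everyone keeps their endowment and the group total is 6 × 48 = 288.

288.00 dollars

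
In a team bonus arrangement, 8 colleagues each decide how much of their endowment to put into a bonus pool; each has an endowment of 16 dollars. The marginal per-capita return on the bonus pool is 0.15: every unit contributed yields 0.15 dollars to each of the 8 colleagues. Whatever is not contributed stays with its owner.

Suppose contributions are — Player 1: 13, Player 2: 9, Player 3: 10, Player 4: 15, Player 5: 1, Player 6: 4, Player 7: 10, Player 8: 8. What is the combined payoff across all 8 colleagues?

142.00 dollars

Total contributed: 13 + 9 + 10 + 15 + 1 + 4 + 10 + 8 = 70; total kept: 8 × 16 − 70 = 58.
The bonus pool pays out 0.15 × 8 × 70 = 84.00 in aggregate.
Group total = 58 + 84.00 = 142.00.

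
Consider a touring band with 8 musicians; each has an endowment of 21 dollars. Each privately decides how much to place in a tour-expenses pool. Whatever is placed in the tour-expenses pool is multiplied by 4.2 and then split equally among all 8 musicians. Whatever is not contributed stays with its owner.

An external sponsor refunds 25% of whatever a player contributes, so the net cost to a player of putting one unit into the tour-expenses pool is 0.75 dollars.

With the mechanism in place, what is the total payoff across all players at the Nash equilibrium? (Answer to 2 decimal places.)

With the mechanism, a contributed unit returns (4.2/8) / 0.75 = 0.7000 per unit of net cost — still below 1 — so contributing 0 remains dominant for every player.
At the Nash equilibrium no one contributes; group total payoff = 8 × 21 = 168.

168.00 dollars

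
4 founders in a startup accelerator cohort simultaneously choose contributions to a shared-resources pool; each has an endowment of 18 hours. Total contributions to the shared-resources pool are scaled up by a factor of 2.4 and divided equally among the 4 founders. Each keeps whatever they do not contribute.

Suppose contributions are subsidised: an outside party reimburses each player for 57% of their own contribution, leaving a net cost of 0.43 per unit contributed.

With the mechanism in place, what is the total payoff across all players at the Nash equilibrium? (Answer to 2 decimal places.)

Under the mechanism each unit contributed yields (2.4/4) / 0.43 = 1.3953 back to its contributor per unit of net cost, which exceeds 1, making full contribution the dominant choice for everyone.
So the Nash equilibrium is full contribution by all 4; the group earns 4 × (18 × 0.57 + 2.4 × 18) = 213.84.

213.84 hours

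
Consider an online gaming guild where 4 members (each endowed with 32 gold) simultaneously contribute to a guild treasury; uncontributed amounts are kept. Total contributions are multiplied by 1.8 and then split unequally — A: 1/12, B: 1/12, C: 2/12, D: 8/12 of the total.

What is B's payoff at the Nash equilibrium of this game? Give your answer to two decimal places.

A player with share s gets back 1.8·s per unit contributed, so full contribution is dominant for anyone with s > 1/1.8 = 0.5556 and zero contribution is dominant for anyone below.
D alone (share 8/12) is above the threshold, contributing 32; the remaining 3 contribute 0. Total contributed: 32.
B keeps 32 and receives 1.8 × 32 × 1/12 = 4.80 from the guild treasury, for a payoff of 36.80.

36.80 gold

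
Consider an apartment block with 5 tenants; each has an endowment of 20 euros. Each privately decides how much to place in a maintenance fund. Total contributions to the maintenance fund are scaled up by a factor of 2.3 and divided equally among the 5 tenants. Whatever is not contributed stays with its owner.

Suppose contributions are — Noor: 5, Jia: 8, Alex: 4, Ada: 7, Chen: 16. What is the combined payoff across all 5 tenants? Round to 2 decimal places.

152.00 euros

Total contributed: 5 + 8 + 4 + 7 + 16 = 40; total kept: 5 × 20 − 40 = 60.
The maintenance fund pays out 2.3 × 40 = 92.00 in aggregate.
Group total = 60 + 92.00 = 152.00.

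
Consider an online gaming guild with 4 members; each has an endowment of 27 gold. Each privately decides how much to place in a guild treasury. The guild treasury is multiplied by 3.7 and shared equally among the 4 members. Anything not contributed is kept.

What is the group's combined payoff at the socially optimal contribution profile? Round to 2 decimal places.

Each contributed unit returns 3.700 to the group as a whole (0.9250 to each of 4 players), which exceeds 1, so the social optimum is full contribution: group total = 3.700 × 108 = 399.60.

399.60 gold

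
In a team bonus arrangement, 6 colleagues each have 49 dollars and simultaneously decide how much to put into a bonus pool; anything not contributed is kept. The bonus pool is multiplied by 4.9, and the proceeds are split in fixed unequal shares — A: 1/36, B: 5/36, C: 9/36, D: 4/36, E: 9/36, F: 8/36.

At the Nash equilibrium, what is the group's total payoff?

867.30 dollars

Player j's private return per contributed unit is 4.9 × (j's share). Contributing is weakly dominant for j when that share is at least 1/4.9 = 0.2041, and contributing 0 is dominant otherwise.
The shares above 0.2041 belong to C, E and F, contributing 49 each; the remaining 3 contribute 0. Total contributed: 147.
The bonus pool pays out 4.9 × 147 = 720.30 in total (split across the unequal shares, but the aggregate is all that matters for the group sum).
The 3 free-riders keep 49 each, adding 147. Group total = 147 + 720.30 = 867.30.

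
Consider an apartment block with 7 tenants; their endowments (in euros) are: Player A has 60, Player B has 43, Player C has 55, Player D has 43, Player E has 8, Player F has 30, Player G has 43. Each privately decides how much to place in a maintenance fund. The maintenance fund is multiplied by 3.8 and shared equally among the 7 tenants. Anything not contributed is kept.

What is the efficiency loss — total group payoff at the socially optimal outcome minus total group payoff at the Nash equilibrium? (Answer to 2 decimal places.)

The private return per contributed unit is 3.8/7 = 0.5429 < 1 for every player regardless of endowment, so the Nash equilibrium is zero contribution and the group total is Σ E_j = 60 + 43 + 55 + 43 + 8 + 30 + 43 = 282.
Each contributed unit returns 3.800 to the group, so the social optimum is full contribution by everyone: group total = 3.800 × 282 = 1071.60.
Efficiency loss = (3.800 − 1) × 282 = 789.60.

789.60 euros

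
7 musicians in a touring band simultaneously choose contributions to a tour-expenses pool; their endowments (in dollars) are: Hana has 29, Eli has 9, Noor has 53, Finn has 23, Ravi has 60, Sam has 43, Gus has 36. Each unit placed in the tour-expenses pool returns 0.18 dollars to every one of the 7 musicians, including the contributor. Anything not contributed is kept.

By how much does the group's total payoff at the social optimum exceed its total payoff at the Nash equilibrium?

65.78 dollars

The private return per contributed unit is 0.18 < 1 for everyone, so the Nash equilibrium is zero contribution and the group total is Σ E_j = 29 + 9 + 53 + 23 + 60 + 43 + 36 = 253.
Each contributed unit returns 1.260 to the group, so the social optimum is full contribution by everyone: group total = 1.260 × 253 = 318.78.
Efficiency loss = (1.260 − 1) × 253 = 65.78.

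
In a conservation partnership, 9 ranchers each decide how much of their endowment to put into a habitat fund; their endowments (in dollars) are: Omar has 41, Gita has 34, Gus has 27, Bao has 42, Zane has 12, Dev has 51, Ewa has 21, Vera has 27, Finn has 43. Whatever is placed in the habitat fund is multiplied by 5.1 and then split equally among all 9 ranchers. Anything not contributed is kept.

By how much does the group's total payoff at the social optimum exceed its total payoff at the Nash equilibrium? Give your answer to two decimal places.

1221.80 dollars

The private return per contributed unit is 5.1/9 = 0.5667 < 1 for every player regardless of endowment, so the Nash equilibrium is zero contribution and the group total is Σ E_j = 41 + 34 + 27 + 42 + 12 + 51 + 21 + 27 + 43 = 298.
Each contributed unit returns 5.100 to the group, so the social optimum is full contribution by everyone: group total = 5.100 × 298 = 1519.80.
Efficiency loss = (5.100 − 1) × 298 = 1221.80.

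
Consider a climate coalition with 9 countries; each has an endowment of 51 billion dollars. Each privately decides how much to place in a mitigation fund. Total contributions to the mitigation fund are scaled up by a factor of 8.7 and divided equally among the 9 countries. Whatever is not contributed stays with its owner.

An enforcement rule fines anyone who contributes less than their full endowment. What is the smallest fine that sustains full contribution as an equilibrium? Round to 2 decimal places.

Given the others contribute fully, the best deviation is to contribute 0 (any partial contribution still incurs the fine and gives up units whose private return 0.9667 is below 1).
Deviating from 51 to 0 saves 51 billion dollars but forfeits the deviator's share of the drop in the mitigation fund: 8.7/9 × 51 = 49.30.
So the deviation gain is 51 − 49.30 = 1.70, and the fine must be at least 1.70 billion dollars to wipe it out.

1.70 billion dollars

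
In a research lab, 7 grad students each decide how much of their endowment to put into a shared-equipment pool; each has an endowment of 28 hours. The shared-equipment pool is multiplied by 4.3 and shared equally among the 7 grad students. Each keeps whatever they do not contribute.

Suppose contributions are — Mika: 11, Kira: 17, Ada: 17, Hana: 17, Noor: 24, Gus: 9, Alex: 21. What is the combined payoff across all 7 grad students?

578.80 hours

Total contributed: 11 + 17 + 17 + 17 + 24 + 9 + 21 = 116; total kept: 7 × 28 − 116 = 80.
The shared-equipment pool pays out 4.3 × 116 = 498.80 in aggregate.
Group total = 80 + 498.80 = 578.80.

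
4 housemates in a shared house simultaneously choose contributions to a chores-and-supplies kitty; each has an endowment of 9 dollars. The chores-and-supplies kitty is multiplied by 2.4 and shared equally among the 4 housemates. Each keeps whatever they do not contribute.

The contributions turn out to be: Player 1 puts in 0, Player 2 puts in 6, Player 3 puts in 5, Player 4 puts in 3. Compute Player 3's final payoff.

Total contributed: 0 + 6 + 5 + 3 = 14.
Each receives 2.4 × 14 / 4 = 8.40 from the chores-and-supplies kitty.
Player 3 keeps 9 − 5 = 4, so Player 3's payoff is 4 + 8.40 = 12.40.

12.40 dollars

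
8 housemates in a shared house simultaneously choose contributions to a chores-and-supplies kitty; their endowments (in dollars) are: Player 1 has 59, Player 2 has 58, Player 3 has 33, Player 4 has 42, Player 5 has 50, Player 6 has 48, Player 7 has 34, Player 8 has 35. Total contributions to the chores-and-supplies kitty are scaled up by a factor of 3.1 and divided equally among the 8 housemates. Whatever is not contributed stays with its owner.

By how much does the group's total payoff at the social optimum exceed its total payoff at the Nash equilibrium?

753.90 dollars

The private return per contributed unit is 3.1/8 = 0.3875 < 1 for every player regardless of endowment, so the Nash equilibrium is zero contribution and the group total is Σ E_j = 59 + 58 + 33 + 42 + 50 + 48 + 34 + 35 = 359.
Each contributed unit returns 3.100 to the group, so the social optimum is full contribution by everyone: group total = 3.100 × 359 = 1112.90.
Efficiency loss = (3.100 − 1) × 359 = 753.90.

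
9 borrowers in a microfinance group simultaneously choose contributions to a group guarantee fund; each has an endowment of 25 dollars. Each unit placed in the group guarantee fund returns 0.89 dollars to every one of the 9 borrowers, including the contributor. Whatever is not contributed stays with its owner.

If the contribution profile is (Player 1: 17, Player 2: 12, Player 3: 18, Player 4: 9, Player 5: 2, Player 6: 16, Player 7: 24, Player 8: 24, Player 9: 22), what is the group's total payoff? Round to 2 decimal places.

1234.44 dollars

Total contributed: 17 + 12 + 18 + 9 + 2 + 16 + 24 + 24 + 22 = 144; total kept: 9 × 25 − 144 = 81.
The group guarantee fund pays out 0.89 × 9 × 144 = 1153.44 in aggregate.
Group total = 81 + 1153.44 = 1234.44.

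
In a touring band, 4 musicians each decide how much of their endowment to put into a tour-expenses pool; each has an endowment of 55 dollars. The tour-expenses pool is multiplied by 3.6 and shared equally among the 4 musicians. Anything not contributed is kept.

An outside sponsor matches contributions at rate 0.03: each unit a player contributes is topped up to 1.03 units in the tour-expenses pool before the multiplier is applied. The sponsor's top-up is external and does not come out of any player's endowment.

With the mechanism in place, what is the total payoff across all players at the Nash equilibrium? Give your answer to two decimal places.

Even with the mechanism, each unit contributed returns only 3.6 × 1.03 / 4 = 0.9270 per unit of net cost, so contributing nothing is still dominant.
Everyone keeps their endowment and the group total is 4 × 55 = 220.

220.00 dollars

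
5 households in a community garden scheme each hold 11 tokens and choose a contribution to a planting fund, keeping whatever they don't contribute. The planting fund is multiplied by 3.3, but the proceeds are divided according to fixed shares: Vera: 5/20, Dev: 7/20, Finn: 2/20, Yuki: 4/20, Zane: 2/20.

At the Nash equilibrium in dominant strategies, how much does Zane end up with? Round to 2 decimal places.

14.63 tokens

A player with share s gets back 3.3·s per unit contributed, so full contribution is dominant for anyone with s > 1/3.3 = 0.3030 and zero contribution is dominant for anyone below.
Dev alone (share 7/20) is above the threshold, contributing 11; the remaining 4 contribute 0. Total contributed: 11.
Zane keeps 11 and receives 3.3 × 11 × 2/20 = 3.63 from the planting fund, for a payoff of 14.63.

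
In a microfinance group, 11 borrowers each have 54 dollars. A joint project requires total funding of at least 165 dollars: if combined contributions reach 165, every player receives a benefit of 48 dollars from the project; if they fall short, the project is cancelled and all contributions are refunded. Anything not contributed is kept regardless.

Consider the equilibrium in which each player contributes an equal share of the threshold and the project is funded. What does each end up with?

87 dollars

Equal share of the threshold: 165/11 = 15.
At this profile no one gains by cutting their contribution: any cut drops the total below 165, the project is cancelled, contributions are refunded, and the deviator ends with 54, which is less than 54 − 15 + 48 = 87. Contributing more than 15 just wastes the excess. So contributing exactly 15 is a best response.
Each player's payoff: 54 − 15 + 48 = 87.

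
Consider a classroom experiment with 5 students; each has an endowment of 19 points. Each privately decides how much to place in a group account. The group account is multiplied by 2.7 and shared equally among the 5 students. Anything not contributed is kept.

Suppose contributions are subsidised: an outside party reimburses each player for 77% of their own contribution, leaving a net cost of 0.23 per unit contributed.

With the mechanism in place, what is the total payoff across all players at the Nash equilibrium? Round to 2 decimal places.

329.65 points

The effective private return per unit is now (2.7/5) / 0.23 = 2.3478 > 1, so every player's dominant strategy flips to full contribution.
So the Nash equilibrium is full contribution by all 5; the group earns 5 × (19 × 0.77 + 2.7 × 19) = 329.65.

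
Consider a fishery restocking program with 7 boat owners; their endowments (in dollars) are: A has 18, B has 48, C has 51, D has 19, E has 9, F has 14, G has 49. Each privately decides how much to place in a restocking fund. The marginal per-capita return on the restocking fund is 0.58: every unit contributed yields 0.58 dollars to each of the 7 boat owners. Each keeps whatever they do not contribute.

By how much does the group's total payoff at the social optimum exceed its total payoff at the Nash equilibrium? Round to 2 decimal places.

636.48 dollars

The private return per contributed unit is 0.58 < 1 for everyone, so the Nash equilibrium is zero contribution and the group total is Σ E_j = 18 + 48 + 51 + 19 + 9 + 14 + 49 = 208.
Each contributed unit returns 4.060 to the group, so the social optimum is full contribution by everyone: group total = 4.060 × 208 = 844.48.
Efficiency loss = (4.060 − 1) × 208 = 636.48.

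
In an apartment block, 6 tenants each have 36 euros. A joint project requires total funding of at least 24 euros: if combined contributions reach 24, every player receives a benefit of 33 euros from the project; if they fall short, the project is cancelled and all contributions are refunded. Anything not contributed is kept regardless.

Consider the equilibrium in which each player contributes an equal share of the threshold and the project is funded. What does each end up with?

65 euros

Equal share of the threshold: 24/6 = 4.
At this profile no one gains by cutting their contribution: any cut drops the total below 24, the project is cancelled, contributions are refunded, and the deviator ends with 36, which is less than 36 − 4 + 33 = 65. Contributing more than 4 just wastes the excess. So contributing exactly 4 is a best response.
Each player's payoff: 36 − 4 + 33 = 65.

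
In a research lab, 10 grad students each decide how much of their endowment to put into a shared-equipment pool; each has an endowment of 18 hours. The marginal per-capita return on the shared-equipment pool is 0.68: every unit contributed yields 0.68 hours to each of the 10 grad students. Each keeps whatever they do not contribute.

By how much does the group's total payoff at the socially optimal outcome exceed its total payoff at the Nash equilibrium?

1044.00 hours

The private return per contributed unit is 0.68 < 1, so contributing 0 is dominant for every player. At the Nash equilibrium everyone keeps their 18, and the group total is 10 × 18 = 180.
Each contributed unit returns 6.800 to the group as a whole (0.68 to each of 10 players), which exceeds 1, so the social optimum is full contribution: group total = 6.800 × 180 = 1224.00.
Efficiency loss = 1224.00 − 180 = 1044.00.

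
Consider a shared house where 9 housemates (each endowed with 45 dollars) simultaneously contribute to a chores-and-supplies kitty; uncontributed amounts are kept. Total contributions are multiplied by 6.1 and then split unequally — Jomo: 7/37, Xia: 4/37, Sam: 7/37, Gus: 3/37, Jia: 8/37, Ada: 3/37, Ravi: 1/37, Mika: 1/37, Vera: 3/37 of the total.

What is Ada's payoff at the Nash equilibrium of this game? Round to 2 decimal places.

111.77 dollars

A player with share s gets back 6.1·s per unit contributed, so full contribution is dominant for anyone with s > 1/6.1 = 0.1639 and zero contribution is dominant for anyone below.
Jomo, Sam and Jia are above the threshold, contributing 45 each; the remaining 6 contribute 0. Total contributed: 135.
Ada keeps 45 and receives 6.1 × 135 × 3/37 = 66.77 from the chores-and-supplies kitty, for a payoff of 111.77.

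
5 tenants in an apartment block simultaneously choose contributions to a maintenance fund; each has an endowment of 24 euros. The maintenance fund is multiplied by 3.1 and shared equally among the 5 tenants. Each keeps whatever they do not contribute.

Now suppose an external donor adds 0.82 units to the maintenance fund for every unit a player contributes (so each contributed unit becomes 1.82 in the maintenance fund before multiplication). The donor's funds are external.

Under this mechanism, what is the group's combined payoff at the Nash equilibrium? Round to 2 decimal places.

677.04 euros

Under the mechanism each unit contributed yields 3.1 × 1.82 / 5 = 1.1284 back to its contributor per unit of net cost, which exceeds 1, making full contribution the dominant choice for everyone.
So the Nash equilibrium is full contribution by all 5; the group earns 3.1 × 1.82 × 120 = 677.04.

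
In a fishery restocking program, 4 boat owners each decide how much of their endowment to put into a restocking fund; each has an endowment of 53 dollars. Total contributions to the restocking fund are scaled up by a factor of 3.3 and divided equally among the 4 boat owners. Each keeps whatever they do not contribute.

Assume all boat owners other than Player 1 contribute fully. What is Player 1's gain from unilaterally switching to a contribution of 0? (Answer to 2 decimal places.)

Switching from a contribution of 53 to 0 lets Player 1 keep an extra 53 dollars, but lowers the restocking fund by 53, which costs Player 1 their own share of that drop: 3.3/4 × 53 = 43.72.
Net gain = 53 − 43.72 = 9.28. The private return per contributed unit (0.8250) is below 1, so free-riding is indeed the best response regardless of what the others do.

9.28 dollars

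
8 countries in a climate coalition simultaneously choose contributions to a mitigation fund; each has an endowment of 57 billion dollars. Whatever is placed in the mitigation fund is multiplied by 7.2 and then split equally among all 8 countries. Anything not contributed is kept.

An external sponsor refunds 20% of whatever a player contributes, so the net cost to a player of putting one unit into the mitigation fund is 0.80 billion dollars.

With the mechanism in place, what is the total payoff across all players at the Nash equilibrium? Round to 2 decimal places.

The effective private return per unit is now (7.2/8) / 0.80 = 1.1250 > 1, so every player's dominant strategy flips to full contribution.
So the Nash equilibrium is full contribution by all 8; the group earns 8 × (57 × 0.20 + 7.2 × 57) = 3374.40.

3374.40 billion dollars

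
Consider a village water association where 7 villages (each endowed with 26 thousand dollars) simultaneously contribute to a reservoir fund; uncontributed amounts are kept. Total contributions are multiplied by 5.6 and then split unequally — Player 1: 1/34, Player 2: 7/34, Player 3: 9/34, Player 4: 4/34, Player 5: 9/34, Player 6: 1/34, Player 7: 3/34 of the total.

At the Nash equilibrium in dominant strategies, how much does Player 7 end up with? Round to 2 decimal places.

64.54 thousand dollars

Player j's private return per contributed unit is 5.6 × (j's share). Contributing is weakly dominant for j when that share is at least 1/5.6 = 0.1786, and contributing 0 is dominant otherwise.
The shares above 0.1786 belong to Player 2, Player 3 and Player 5, contributing 26 each; the remaining 4 contribute 0. Total contributed: 78.
Player 7 keeps 26 and receives 5.6 × 78 × 3/34 = 38.54 from the reservoir fund, for a payoff of 64.54.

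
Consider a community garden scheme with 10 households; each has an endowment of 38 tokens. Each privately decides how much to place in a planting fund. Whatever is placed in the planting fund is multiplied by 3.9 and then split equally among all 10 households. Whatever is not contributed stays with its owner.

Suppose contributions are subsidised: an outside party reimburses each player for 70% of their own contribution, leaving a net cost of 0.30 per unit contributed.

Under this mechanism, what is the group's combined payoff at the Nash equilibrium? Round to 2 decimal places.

With the mechanism, a contributed unit returns (3.9/10) / 0.30 = 1.3000 per unit of net cost to the contributor — now above 1 — so contributing fully is weakly dominant for every player.
At the Nash equilibrium everyone contributes 38. Group total payoff = 10 × (38 × 0.70 + 3.9 × 38) = 1748.00.

1748.00 tokens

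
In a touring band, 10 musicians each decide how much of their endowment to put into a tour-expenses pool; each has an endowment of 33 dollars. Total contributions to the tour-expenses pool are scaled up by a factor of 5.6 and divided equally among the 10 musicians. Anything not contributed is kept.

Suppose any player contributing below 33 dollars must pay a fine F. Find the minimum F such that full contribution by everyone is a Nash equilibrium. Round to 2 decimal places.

Given the others contribute fully, the best deviation is to contribute 0 (any partial contribution still incurs the fine and gives up units whose private return 0.5600 is below 1).
Deviating from 33 to 0 saves 33 dollars but forfeits the deviator's share of the drop in the tour-expenses pool: 5.6/10 × 33 = 18.48.
So the deviation gain is 33 − 18.48 = 14.52, and the fine must be at least 14.52 dollars to wipe it out.

14.52 dollars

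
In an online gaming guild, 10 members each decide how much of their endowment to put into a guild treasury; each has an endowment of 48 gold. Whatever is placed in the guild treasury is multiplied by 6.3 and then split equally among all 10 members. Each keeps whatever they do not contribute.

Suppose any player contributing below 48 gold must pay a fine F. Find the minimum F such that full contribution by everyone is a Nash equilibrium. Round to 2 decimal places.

17.76 gold

Given the others contribute fully, the best deviation is to contribute 0 (any partial contribution still incurs the fine and gives up units whose private return 0.6300 is below 1).
Deviating from 48 to 0 saves 48 gold but forfeits the deviator's share of the drop in the guild treasury: 6.3/10 × 48 = 30.24.
So the deviation gain is 48 − 30.24 = 17.76, and the fine must be at least 17.76 gold to wipe it out.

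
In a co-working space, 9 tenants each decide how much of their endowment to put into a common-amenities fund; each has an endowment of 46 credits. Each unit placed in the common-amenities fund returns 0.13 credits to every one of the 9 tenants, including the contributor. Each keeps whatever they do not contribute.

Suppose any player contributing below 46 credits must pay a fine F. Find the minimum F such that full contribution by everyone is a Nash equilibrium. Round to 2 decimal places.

40.02 credits

Given the others contribute fully, the best deviation is to contribute 0 (any partial contribution still incurs the fine and gives up units whose private return 0.13 is below 1).
Deviating from 46 to 0 saves 46 credits but forfeits the deviator's share of the drop in the common-amenities fund: 0.13 × 46 = 5.98.
So the deviation gain is 46 − 5.98 = 40.02, and the fine must be at least 40.02 credits to wipe it out.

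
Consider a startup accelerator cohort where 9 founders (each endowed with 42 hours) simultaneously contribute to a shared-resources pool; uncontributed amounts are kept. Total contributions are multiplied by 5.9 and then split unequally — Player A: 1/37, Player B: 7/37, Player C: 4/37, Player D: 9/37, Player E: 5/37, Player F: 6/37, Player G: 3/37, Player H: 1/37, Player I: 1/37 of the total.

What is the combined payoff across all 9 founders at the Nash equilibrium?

Each unit j contributes comes back to j as 5.9 × (j's share), so j prefers to contribute only if that share exceeds 1/5.9 = 0.1695; otherwise keeping the unit dominates.
The shares above 0.1695 belong to Player B and Player D, contributing 42 each; the remaining 7 contribute 0. Total contributed: 84.
The shared-resources pool pays out 5.9 × 84 = 495.60 in total (split across the unequal shares, but the aggregate is all that matters for the group sum).
The 7 free-riders keep 42 each, adding 294. Group total = 294 + 495.60 = 789.60.

789.60 hours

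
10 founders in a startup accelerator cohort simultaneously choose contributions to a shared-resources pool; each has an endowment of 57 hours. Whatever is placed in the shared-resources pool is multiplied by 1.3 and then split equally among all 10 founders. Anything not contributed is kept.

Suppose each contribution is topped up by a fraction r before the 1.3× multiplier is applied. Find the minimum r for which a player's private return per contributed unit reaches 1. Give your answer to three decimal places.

6.692

With matching at rate r, one contributed unit becomes (1 + r) in the shared-resources pool and returns 1.3 × (1 + r) / 10 to the contributor.
Setting this equal to 1: 1 + r = 10/1.3 = 7.6923.
So the minimum matching rate is r = 7.6923 − 1 = 6.692.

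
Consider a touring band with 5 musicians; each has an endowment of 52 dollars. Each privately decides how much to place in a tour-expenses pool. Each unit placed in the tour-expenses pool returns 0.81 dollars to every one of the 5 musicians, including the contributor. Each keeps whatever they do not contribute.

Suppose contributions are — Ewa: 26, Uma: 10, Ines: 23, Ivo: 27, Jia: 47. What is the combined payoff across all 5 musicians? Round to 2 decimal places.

Total contributed: 26 + 10 + 23 + 27 + 47 = 133; total kept: 5 × 52 − 133 = 127.
The tour-expenses pool pays out 0.81 × 5 × 133 = 538.65 in aggregate.
Group total = 127 + 538.65 = 665.65.

665.65 dollars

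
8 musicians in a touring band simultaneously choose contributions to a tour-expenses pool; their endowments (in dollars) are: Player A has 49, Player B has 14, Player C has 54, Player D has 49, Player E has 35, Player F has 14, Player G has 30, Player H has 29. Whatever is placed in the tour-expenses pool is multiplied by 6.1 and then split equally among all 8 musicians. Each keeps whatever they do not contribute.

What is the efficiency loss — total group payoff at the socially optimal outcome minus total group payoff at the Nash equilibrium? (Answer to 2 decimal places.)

The private return per contributed unit is 6.1/8 = 0.7625 < 1 for every player regardless of endowment, so the Nash equilibrium is zero contribution and the group total is Σ E_j = 49 + 14 + 54 + 49 + 35 + 14 + 30 + 29 = 274.
Each contributed unit returns 6.100 to the group, so the social optimum is full contribution by everyone: group total = 6.100 × 274 = 1671.40.
Efficiency loss = (6.100 − 1) × 274 = 1397.40.

1397.40 dollars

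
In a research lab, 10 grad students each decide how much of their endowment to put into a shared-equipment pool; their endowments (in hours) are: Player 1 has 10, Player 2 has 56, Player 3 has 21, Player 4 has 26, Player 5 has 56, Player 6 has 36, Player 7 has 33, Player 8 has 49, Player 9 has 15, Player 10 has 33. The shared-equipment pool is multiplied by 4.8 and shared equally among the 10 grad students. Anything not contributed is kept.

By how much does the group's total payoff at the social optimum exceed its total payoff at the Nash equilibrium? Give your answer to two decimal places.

The private return per contributed unit is 4.8/10 = 0.4800 < 1 for every player regardless of endowment, so the Nash equilibrium is zero contribution and the group total is Σ E_j = 10 + 56 + 21 + 26 + 56 + 36 + 33 + 49 + 15 + 33 = 335.
Each contributed unit returns 4.800 to the group, so the social optimum is full contribution by everyone: group total = 4.800 × 335 = 1608.00.
Efficiency loss = (4.800 − 1) × 335 = 1273.00.

1273.00 hours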